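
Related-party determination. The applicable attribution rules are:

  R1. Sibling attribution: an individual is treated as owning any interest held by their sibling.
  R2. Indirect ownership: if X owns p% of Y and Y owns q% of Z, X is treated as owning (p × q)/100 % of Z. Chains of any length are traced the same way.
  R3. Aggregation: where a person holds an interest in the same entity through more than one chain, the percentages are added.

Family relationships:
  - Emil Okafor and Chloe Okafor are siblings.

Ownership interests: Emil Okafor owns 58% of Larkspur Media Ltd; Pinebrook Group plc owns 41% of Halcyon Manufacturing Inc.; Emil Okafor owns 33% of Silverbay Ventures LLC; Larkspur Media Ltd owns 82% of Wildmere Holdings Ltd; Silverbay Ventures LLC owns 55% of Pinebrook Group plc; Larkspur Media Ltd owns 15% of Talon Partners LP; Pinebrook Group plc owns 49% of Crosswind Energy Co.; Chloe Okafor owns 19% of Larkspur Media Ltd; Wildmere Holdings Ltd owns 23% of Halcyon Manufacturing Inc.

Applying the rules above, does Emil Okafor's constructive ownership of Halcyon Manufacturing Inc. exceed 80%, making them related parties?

By sibling attribution (R1), Emil Okafor is treated as also owning Chloe Okafor's interest in Larkspur Media Ltd, giving 58% + 19% = 77%.
Chain via Silverbay Ventures LLC → Pinebrook Group plc (R2): 33% × 55% × 41% = 7.4415% of Halcyon Manufacturing Inc.
Chain via Larkspur Media Ltd → Wildmere Holdings Ltd (R2): 77% × 82% × 23% = 14.5222% of Halcyon Manufacturing Inc.
Aggregating (R3): 7.4415% + 14.5222% = 21.9637%.
21.9637% does not exceed the 80% threshold, so Emil is not a related party to Halcyon Manufacturing Inc.

No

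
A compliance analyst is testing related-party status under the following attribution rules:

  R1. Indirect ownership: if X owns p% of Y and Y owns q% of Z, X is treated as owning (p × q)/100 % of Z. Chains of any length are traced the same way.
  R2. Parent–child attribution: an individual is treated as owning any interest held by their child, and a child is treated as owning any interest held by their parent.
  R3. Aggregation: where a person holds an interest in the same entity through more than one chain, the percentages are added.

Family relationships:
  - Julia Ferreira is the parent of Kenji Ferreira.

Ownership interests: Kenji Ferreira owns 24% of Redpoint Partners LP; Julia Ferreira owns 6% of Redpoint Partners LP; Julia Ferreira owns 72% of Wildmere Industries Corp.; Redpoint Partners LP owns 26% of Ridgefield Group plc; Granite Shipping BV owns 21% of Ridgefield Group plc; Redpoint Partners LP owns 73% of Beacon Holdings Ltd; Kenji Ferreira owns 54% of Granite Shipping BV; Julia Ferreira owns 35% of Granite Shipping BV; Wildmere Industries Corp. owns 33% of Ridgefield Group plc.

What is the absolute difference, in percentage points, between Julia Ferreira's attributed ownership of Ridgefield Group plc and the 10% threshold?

40.25

By parent–child attribution (R2), Julia Ferreira is treated as also owning Kenji Ferreira's interest in Redpoint Partners LP, giving 6% + 24% = 30%.
By parent–child attribution (R2), Julia Ferreira is treated as also owning Kenji Ferreira's interest in Granite Shipping BV, giving 35% + 54% = 89%.
Chain via Redpoint Partners LP (R1): 30% × 26% = 7.8% of Ridgefield Group plc.
Chain via Wildmere Industries Corp. (R1): 72% × 33% = 23.76% of Ridgefield Group plc.
Chain via Granite Shipping BV (R1): 89% × 21% = 18.69% of Ridgefield Group plc.
Aggregating (R3): 7.8% + 23.76% + 18.69% = 50.25%.
50.25% exceeds the 10% threshold by 40.25 percentage points.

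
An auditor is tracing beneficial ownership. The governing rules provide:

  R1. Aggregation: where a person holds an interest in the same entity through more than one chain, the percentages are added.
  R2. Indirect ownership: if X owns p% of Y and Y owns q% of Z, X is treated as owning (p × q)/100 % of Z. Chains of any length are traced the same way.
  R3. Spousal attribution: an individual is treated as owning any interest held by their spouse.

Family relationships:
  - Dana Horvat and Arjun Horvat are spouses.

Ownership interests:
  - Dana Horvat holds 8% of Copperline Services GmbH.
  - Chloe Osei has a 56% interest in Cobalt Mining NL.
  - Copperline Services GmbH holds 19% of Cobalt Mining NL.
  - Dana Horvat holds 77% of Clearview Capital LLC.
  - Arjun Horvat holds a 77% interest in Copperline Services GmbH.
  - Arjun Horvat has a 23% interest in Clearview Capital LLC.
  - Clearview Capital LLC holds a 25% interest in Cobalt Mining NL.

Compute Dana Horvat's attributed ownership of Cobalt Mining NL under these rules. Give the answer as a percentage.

41.15%

By spousal attribution (R3), Dana Horvat is treated as also owning Arjun Horvat's interest in Copperline Services GmbH, giving 8% + 77% = 85%.
By spousal attribution (R3), Dana Horvat is treated as also owning Arjun Horvat's interest in Clearview Capital LLC, giving 77% + 23% = 100%.
Chain via Copperline Services GmbH (R2): 85% × 19% = 16.15% of Cobalt Mining NL.
Chain via Clearview Capital LLC (R2): 100% × 25% = 25% of Cobalt Mining NL.
Aggregating (R1): 16.15% + 25% = 41.15%.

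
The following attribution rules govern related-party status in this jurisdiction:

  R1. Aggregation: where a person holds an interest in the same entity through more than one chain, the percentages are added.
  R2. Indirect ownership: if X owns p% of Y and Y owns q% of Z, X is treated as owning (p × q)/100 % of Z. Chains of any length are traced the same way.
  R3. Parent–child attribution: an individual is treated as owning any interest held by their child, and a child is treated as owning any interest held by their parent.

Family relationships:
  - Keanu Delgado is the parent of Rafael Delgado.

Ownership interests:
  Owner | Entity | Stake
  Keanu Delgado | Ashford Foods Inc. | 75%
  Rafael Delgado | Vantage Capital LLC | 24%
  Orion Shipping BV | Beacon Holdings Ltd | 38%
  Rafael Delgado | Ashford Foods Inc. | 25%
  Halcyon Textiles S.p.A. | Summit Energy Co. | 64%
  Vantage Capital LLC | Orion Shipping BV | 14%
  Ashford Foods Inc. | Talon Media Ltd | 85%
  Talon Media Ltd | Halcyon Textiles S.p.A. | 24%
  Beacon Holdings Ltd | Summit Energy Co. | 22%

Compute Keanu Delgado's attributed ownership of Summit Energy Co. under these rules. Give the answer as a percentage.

By parent–child attribution (R3), Keanu Delgado is treated as also owning Rafael Delgado's interest in Ashford Foods Inc, giving 75% + 25% = 100%.
By parent–child attribution (R3), Keanu Delgado is treated as owning Rafael Delgado's 24% interest in Vantage Capital LLC.
Chain via Ashford Foods Inc. → Talon Media Ltd → Halcyon Textiles S.p.A. (R2): 100% × 85% × 24% × 64% = 13.056% of Summit Energy Co.
Chain via Vantage Capital LLC → Orion Shipping BV → Beacon Holdings Ltd (R2): 24% × 14% × 38% × 22% = 0.280896% of Summit Energy Co.
Aggregating (R1): 13.056% + 0.280896% = 13.336896%.

13.336896%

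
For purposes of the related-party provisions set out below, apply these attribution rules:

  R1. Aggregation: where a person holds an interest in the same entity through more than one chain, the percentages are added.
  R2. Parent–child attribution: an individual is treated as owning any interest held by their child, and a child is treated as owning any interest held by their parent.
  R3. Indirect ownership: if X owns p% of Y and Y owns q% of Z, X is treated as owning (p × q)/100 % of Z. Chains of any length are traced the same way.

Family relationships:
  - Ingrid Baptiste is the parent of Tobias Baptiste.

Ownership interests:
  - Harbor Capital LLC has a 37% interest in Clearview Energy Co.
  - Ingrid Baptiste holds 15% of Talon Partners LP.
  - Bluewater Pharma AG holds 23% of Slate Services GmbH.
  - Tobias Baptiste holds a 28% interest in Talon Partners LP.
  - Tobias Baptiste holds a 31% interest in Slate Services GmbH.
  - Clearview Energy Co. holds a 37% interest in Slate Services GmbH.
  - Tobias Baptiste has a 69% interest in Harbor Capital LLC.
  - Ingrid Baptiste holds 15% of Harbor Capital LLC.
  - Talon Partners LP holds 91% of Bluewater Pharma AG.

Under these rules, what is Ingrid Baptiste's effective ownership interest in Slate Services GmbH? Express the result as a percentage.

By parent–child attribution (R2), Ingrid Baptiste is treated as also owning Tobias Baptiste's interest in Talon Partners LP, giving 15% + 28% = 43%.
By parent–child attribution (R2), Ingrid Baptiste is treated as also owning Tobias Baptiste's interest in Harbor Capital LLC, giving 15% + 69% = 84%.
By parent–child attribution (R2), Ingrid Baptiste is treated as owning Tobias Baptiste's 31% interest in Slate Services GmbH.
Chain via Talon Partners LP → Bluewater Pharma AG (R3): 43% × 91% × 23% = 8.9999% of Slate Services GmbH.
Chain via Harbor Capital LLC → Clearview Energy Co. (R3): 84% × 37% × 37% = 11.4996% of Slate Services GmbH.
Direct interest in Slate Services GmbH: 31%.
Aggregating (R1): 8.9999% + 11.4996% + 31% = 51.4995%.

51.4995%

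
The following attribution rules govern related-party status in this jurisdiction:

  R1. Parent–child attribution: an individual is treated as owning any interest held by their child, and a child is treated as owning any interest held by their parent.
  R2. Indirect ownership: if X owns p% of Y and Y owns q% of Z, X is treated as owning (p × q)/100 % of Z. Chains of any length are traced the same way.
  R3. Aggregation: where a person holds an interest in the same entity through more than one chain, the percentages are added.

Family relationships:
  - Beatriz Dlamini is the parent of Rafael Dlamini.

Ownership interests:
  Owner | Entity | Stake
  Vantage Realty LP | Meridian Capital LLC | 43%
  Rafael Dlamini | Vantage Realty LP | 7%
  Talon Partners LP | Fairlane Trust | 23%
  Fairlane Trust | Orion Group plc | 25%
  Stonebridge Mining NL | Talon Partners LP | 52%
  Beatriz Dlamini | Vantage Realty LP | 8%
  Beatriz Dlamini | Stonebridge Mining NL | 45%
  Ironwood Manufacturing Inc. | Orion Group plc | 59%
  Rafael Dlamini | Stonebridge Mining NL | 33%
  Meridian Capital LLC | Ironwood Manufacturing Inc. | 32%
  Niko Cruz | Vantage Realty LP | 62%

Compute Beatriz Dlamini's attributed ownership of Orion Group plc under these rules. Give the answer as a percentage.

By parent–child attribution (R1), Beatriz Dlamini is treated as also owning Rafael Dlamini's interest in Stonebridge Mining NL, giving 45% + 33% = 78%.
By parent–child attribution (R1), Beatriz Dlamini is treated as also owning Rafael Dlamini's interest in Vantage Realty LP, giving 8% + 7% = 15%.
Chain via Stonebridge Mining NL → Talon Partners LP → Fairlane Trust (R2): 78% × 52% × 23% × 25% = 2.3322% of Orion Group plc.
Chain via Vantage Realty LP → Meridian Capital LLC → Ironwood Manufacturing Inc. (R2): 15% × 43% × 32% × 59% = 1.21776% of Orion Group plc.
Aggregating (R3): 2.3322% + 1.21776% = 3.54996%.

3.54996%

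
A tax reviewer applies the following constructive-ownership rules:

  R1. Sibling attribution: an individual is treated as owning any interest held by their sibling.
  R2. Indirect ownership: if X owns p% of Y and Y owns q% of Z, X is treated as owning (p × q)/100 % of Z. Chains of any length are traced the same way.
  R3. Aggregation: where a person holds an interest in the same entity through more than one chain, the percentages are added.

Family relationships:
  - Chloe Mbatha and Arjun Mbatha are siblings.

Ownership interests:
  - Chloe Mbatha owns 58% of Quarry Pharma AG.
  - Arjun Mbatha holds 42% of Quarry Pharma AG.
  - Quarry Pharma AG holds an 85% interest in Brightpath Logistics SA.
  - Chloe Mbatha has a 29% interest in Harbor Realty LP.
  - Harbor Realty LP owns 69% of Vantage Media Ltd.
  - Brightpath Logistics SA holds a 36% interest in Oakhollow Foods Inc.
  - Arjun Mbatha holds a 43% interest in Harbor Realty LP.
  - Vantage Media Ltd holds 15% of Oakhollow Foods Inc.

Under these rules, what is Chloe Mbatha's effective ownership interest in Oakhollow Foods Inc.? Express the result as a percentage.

38.052%

By sibling attribution (R1), Chloe Mbatha is treated as also owning Arjun Mbatha's interest in Quarry Pharma AG, giving 58% + 42% = 100%.
By sibling attribution (R1), Chloe Mbatha is treated as also owning Arjun Mbatha's interest in Harbor Realty LP, giving 29% + 43% = 72%.
Chain via Quarry Pharma AG → Brightpath Logistics SA (R2): 100% × 85% × 36% = 30.6% of Oakhollow Foods Inc.
Chain via Harbor Realty LP → Vantage Media Ltd (R2): 72% × 69% × 15% = 7.452% of Oakhollow Foods Inc.
Aggregating (R3): 30.6% + 7.452% = 38.052%.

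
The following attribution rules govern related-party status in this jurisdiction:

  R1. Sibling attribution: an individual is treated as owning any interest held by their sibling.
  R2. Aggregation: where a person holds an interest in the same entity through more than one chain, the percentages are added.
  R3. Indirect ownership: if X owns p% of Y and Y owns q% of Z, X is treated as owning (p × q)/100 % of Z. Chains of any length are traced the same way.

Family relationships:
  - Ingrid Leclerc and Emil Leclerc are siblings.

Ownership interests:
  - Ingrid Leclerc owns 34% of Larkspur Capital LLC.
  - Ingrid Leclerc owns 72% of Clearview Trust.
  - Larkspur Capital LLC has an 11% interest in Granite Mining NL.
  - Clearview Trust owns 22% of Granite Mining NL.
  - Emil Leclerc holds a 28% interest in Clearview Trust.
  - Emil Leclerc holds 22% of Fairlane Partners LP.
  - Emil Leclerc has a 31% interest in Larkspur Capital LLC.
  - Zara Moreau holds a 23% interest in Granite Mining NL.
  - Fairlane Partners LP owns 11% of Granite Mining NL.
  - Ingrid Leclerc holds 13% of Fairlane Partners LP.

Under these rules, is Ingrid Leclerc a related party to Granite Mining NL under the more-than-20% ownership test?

Yes

By sibling attribution (R1), Ingrid Leclerc is treated as also owning Emil Leclerc's interest in Clearview Trust, giving 72% + 28% = 100%.
By sibling attribution (R1), Ingrid Leclerc is treated as also owning Emil Leclerc's interest in Larkspur Capital LLC, giving 34% + 31% = 65%.
By sibling attribution (R1), Ingrid Leclerc is treated as also owning Emil Leclerc's interest in Fairlane Partners LP, giving 13% + 22% = 35%.
Chain via Clearview Trust (R3): 100% × 22% = 22% of Granite Mining NL.
Chain via Larkspur Capital LLC (R3): 65% × 11% = 7.15% of Granite Mining NL.
Chain via Fairlane Partners LP (R3): 35% × 11% = 3.85% of Granite Mining NL.
Aggregating (R2): 22% + 7.15% + 3.85% = 33%.
33% exceeds the 20% threshold, so Ingrid is a related party to Granite Mining NL.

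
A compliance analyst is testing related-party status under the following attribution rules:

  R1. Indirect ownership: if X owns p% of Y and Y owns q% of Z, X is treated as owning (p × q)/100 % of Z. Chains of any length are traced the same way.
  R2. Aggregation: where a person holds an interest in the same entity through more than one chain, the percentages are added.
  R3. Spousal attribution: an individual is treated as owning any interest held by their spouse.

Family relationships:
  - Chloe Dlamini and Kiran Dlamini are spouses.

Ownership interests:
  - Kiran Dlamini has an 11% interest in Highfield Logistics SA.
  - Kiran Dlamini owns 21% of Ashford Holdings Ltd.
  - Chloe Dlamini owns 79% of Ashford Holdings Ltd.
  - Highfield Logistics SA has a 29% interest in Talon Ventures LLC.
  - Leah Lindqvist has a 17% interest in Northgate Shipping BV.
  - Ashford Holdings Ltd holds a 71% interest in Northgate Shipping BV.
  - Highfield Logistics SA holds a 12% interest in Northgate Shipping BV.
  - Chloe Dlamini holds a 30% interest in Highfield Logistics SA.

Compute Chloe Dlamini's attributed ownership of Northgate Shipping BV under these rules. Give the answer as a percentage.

75.92%

By spousal attribution (R3), Chloe Dlamini is treated as also owning Kiran Dlamini's interest in Ashford Holdings Ltd, giving 79% + 21% = 100%.
By spousal attribution (R3), Chloe Dlamini is treated as also owning Kiran Dlamini's interest in Highfield Logistics SA, giving 30% + 11% = 41%.
Chain via Ashford Holdings Ltd (R1): 100% × 71% = 71% of Northgate Shipping BV.
Chain via Highfield Logistics SA (R1): 41% × 12% = 4.92% of Northgate Shipping BV.
Aggregating (R2): 71% + 4.92% = 75.92%.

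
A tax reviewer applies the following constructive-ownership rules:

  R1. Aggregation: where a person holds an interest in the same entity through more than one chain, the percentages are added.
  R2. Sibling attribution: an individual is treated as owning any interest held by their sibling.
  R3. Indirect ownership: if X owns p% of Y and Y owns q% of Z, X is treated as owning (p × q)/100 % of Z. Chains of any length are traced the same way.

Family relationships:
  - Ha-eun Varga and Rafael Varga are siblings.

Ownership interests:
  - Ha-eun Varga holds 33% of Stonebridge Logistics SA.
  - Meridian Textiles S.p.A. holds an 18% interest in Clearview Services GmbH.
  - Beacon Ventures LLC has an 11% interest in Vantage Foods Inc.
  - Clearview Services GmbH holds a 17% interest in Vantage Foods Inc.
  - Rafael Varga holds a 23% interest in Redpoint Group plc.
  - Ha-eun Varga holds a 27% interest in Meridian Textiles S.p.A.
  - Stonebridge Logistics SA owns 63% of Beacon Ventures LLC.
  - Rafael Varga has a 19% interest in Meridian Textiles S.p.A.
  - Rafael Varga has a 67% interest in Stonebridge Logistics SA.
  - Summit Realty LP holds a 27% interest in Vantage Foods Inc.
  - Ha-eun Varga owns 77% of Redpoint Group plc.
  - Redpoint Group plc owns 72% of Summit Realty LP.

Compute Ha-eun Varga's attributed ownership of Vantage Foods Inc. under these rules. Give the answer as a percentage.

By sibling attribution (R2), Ha-eun Varga is treated as also owning Rafael Varga's interest in Stonebridge Logistics SA, giving 33% + 67% = 100%.
By sibling attribution (R2), Ha-eun Varga is treated as also owning Rafael Varga's interest in Redpoint Group plc, giving 77% + 23% = 100%.
By sibling attribution (R2), Ha-eun Varga is treated as also owning Rafael Varga's interest in Meridian Textiles S.p.A, giving 27% + 19% = 46%.
Chain via Stonebridge Logistics SA → Beacon Ventures LLC (R3): 100% × 63% × 11% = 6.93% of Vantage Foods Inc.
Chain via Redpoint Group plc → Summit Realty LP (R3): 100% × 72% × 27% = 19.44% of Vantage Foods Inc.
Chain via Meridian Textiles S.p.A. → Clearview Services GmbH (R3): 46% × 18% × 17% = 1.4076% of Vantage Foods Inc.
Aggregating (R1): 6.93% + 19.44% + 1.4076% = 27.7776%.

27.7776%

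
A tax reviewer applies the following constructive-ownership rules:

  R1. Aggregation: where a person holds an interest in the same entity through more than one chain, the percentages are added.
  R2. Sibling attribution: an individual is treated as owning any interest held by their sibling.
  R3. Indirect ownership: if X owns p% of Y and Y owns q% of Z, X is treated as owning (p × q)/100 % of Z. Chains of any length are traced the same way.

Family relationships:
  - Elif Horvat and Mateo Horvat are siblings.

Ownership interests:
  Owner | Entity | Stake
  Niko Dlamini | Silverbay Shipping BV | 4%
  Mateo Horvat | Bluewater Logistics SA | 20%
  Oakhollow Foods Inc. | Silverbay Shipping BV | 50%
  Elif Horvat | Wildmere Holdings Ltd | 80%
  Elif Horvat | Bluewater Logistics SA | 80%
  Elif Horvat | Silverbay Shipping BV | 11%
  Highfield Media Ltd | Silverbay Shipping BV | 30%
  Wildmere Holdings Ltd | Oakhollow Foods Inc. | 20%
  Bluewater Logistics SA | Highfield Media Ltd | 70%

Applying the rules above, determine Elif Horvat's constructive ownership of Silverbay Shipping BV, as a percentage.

40%

By sibling attribution (R2), Elif Horvat is treated as also owning Mateo Horvat's interest in Bluewater Logistics SA, giving 80% + 20% = 100%.
Chain via Bluewater Logistics SA → Highfield Media Ltd (R3): 100% × 70% × 30% = 21% of Silverbay Shipping BV.
Chain via Wildmere Holdings Ltd → Oakhollow Foods Inc. (R3): 80% × 20% × 50% = 8% of Silverbay Shipping BV.
Direct interest in Silverbay Shipping BV: 11%.
Aggregating (R1): 21% + 8% + 11% = 40%.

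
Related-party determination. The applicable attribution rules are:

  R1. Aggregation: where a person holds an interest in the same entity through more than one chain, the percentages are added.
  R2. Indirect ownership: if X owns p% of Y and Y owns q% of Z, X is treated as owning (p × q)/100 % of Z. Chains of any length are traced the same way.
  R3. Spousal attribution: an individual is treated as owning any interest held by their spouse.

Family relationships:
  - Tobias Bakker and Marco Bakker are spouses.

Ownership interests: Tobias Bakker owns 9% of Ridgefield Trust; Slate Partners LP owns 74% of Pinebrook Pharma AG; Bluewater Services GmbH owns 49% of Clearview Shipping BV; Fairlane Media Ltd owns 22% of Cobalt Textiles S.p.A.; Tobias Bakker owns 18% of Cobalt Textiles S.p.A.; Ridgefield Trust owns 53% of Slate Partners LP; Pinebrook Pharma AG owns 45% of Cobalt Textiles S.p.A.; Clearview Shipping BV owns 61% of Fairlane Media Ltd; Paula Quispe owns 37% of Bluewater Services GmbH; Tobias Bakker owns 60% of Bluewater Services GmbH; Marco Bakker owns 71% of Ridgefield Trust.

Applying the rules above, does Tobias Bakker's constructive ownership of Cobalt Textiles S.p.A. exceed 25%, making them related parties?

By spousal attribution (R3), Tobias Bakker is treated as also owning Marco Bakker's interest in Ridgefield Trust, giving 9% + 71% = 80%.
Chain via Ridgefield Trust → Slate Partners LP → Pinebrook Pharma AG (R2): 80% × 53% × 74% × 45% = 14.1192% of Cobalt Textiles S.p.A.
Chain via Bluewater Services GmbH → Clearview Shipping BV → Fairlane Media Ltd (R2): 60% × 49% × 61% × 22% = 3.94548% of Cobalt Textiles S.p.A.
Direct interest in Cobalt Textiles S.p.A: 18%.
Aggregating (R1): 14.1192% + 3.94548% + 18% = 36.06468%.
36.06468% exceeds the 25% threshold, so Tobias is a related party to Cobalt Textiles S.p.A.

Yes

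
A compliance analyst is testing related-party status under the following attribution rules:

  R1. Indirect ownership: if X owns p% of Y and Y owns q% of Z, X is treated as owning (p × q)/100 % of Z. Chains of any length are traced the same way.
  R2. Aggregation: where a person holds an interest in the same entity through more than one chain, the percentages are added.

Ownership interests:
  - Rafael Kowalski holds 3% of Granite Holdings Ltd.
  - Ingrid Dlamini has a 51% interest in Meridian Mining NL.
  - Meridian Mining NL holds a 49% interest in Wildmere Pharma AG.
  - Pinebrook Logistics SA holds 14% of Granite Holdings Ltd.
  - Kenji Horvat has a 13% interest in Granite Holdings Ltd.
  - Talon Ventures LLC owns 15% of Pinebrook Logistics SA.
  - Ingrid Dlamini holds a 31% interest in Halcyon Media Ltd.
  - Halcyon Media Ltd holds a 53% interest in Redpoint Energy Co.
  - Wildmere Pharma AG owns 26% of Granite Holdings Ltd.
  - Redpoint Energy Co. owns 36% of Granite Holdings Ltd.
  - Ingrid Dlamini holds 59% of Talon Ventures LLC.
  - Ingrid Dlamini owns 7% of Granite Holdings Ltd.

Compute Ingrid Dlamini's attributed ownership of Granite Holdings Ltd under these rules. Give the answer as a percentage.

Chain via Talon Ventures LLC → Pinebrook Logistics SA (R1): 59% × 15% × 14% = 1.239% of Granite Holdings Ltd.
Chain via Halcyon Media Ltd → Redpoint Energy Co. (R1): 31% × 53% × 36% = 5.9148% of Granite Holdings Ltd.
Chain via Meridian Mining NL → Wildmere Pharma AG (R1): 51% × 49% × 26% = 6.4974% of Granite Holdings Ltd.
Direct interest in Granite Holdings Ltd: 7%.
Aggregating (R2): 1.239% + 5.9148% + 6.4974% + 7% = 20.6512%.

20.6512%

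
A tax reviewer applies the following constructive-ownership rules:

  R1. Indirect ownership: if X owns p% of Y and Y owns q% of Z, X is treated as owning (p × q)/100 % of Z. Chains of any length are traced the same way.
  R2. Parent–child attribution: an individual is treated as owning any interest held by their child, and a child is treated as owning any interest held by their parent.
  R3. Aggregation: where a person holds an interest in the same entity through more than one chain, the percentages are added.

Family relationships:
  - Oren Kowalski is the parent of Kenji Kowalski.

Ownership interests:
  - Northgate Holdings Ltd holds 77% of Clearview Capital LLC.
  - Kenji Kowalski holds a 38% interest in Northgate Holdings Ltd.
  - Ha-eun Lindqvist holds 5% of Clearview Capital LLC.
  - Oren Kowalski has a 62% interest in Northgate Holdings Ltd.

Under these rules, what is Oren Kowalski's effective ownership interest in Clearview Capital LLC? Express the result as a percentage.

77%

By parent–child attribution (R2), Oren Kowalski is treated as also owning Kenji Kowalski's interest in Northgate Holdings Ltd, giving 62% + 38% = 100%.
Chain via Northgate Holdings Ltd (R1): 100% × 77% = 77% of Clearview Capital LLC.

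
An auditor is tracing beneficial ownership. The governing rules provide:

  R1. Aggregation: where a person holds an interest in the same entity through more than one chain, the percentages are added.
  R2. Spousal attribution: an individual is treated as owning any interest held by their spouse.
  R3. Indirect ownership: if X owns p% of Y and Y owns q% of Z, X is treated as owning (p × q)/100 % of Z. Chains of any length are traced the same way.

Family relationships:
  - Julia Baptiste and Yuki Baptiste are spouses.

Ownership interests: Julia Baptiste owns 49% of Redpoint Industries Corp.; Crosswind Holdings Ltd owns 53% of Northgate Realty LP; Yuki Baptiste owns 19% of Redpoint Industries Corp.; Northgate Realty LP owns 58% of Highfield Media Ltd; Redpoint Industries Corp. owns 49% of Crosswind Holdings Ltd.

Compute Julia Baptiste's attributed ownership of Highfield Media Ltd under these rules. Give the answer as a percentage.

By spousal attribution (R2), Julia Baptiste is treated as also owning Yuki Baptiste's interest in Redpoint Industries Corp, giving 49% + 19% = 68%.
Chain via Redpoint Industries Corp. → Crosswind Holdings Ltd → Northgate Realty LP (R3): 68% × 49% × 53% × 58% = 10.242568% of Highfield Media Ltd.

10.242568%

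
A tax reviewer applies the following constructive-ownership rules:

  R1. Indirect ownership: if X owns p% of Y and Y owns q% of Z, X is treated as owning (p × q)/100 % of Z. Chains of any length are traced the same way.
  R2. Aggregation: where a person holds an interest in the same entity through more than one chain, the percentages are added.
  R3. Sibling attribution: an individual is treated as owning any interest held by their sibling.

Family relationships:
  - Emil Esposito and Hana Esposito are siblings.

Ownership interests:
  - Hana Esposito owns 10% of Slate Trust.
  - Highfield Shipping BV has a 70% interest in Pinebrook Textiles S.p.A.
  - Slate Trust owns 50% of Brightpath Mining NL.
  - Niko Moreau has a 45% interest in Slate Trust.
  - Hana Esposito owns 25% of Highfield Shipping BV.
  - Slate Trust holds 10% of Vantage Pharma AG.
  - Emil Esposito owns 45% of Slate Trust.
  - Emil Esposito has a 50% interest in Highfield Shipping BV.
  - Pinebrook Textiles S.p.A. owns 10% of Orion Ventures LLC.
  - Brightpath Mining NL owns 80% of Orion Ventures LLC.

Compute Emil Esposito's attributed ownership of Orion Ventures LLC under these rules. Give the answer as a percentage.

By sibling attribution (R3), Emil Esposito is treated as also owning Hana Esposito's interest in Slate Trust, giving 45% + 10% = 55%.
By sibling attribution (R3), Emil Esposito is treated as also owning Hana Esposito's interest in Highfield Shipping BV, giving 50% + 25% = 75%.
Chain via Slate Trust → Brightpath Mining NL (R1): 55% × 50% × 80% = 22% of Orion Ventures LLC.
Chain via Highfield Shipping BV → Pinebrook Textiles S.p.A. (R1): 75% × 70% × 10% = 5.25% of Orion Ventures LLC.
Aggregating (R2): 22% + 5.25% = 27.25%.

27.25%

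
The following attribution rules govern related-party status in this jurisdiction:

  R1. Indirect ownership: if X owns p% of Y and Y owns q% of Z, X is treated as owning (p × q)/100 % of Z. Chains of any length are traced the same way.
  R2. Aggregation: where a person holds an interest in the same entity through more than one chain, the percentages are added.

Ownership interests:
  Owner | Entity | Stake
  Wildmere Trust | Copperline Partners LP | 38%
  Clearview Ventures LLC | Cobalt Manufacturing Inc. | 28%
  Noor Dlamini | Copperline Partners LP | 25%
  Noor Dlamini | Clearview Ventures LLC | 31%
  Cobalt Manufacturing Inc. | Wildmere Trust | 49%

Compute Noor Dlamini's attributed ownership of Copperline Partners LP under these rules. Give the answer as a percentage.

26.616216%

Chain via Clearview Ventures LLC → Cobalt Manufacturing Inc. → Wildmere Trust (R1): 31% × 28% × 49% × 38% = 1.616216% of Copperline Partners LP.
Direct interest in Copperline Partners LP: 25%.
Aggregating (R2): 1.616216% + 25% = 26.616216%.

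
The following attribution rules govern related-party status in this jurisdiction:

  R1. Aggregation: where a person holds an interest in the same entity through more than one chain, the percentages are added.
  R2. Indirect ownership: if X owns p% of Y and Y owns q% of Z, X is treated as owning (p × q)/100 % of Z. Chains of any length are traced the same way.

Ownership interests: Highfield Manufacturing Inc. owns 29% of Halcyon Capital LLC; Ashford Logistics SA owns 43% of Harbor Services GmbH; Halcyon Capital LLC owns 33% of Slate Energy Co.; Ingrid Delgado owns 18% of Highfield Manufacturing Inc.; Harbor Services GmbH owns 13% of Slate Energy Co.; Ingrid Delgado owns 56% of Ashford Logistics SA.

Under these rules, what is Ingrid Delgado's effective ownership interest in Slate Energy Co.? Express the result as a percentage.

Chain via Highfield Manufacturing Inc. → Halcyon Capital LLC (R2): 18% × 29% × 33% = 1.7226% of Slate Energy Co.
Chain via Ashford Logistics SA → Harbor Services GmbH (R2): 56% × 43% × 13% = 3.1304% of Slate Energy Co.
Aggregating (R1): 1.7226% + 3.1304% = 4.853%.

4.853%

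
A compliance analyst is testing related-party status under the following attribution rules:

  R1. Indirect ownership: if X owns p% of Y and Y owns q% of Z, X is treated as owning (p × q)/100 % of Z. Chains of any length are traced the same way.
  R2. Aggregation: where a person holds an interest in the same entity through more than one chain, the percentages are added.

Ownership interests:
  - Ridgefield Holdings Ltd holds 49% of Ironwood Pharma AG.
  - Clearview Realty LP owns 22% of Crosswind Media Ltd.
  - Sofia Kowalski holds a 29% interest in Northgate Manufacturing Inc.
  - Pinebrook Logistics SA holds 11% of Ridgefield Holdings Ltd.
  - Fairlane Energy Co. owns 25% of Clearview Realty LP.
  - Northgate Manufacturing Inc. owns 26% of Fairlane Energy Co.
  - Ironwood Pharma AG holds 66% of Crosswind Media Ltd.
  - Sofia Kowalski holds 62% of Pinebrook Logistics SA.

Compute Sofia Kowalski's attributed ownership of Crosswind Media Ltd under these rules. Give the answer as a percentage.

Chain via Northgate Manufacturing Inc. → Fairlane Energy Co. → Clearview Realty LP (R1): 29% × 26% × 25% × 22% = 0.4147% of Crosswind Media Ltd.
Chain via Pinebrook Logistics SA → Ridgefield Holdings Ltd → Ironwood Pharma AG (R1): 62% × 11% × 49% × 66% = 2.205588% of Crosswind Media Ltd.
Aggregating (R2): 0.4147% + 2.205588% = 2.620288%.

2.620288%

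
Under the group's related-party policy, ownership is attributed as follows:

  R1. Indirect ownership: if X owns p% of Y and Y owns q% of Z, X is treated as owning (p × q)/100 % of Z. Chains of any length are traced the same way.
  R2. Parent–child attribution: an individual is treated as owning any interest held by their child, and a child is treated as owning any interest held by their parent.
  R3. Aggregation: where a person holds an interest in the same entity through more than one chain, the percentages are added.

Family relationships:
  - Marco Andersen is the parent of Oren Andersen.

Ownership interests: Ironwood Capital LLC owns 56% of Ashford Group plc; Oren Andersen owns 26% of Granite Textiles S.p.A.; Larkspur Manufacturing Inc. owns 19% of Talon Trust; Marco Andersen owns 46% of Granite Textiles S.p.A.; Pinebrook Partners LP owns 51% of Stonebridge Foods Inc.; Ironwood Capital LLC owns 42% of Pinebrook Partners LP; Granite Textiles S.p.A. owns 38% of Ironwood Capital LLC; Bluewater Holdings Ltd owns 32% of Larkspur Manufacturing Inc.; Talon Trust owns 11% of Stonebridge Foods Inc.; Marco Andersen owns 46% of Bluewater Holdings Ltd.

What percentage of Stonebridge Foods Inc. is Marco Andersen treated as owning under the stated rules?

By parent–child attribution (R2), Marco Andersen is treated as also owning Oren Andersen's interest in Granite Textiles S.p.A, giving 46% + 26% = 72%.
Chain via Bluewater Holdings Ltd → Larkspur Manufacturing Inc. → Talon Trust (R1): 46% × 32% × 19% × 11% = 0.307648% of Stonebridge Foods Inc.
Chain via Granite Textiles S.p.A. → Ironwood Capital LLC → Pinebrook Partners LP (R1): 72% × 38% × 42% × 51% = 5.860512% of Stonebridge Foods Inc.
Aggregating (R3): 0.307648% + 5.860512% = 6.16816%.

6.16816%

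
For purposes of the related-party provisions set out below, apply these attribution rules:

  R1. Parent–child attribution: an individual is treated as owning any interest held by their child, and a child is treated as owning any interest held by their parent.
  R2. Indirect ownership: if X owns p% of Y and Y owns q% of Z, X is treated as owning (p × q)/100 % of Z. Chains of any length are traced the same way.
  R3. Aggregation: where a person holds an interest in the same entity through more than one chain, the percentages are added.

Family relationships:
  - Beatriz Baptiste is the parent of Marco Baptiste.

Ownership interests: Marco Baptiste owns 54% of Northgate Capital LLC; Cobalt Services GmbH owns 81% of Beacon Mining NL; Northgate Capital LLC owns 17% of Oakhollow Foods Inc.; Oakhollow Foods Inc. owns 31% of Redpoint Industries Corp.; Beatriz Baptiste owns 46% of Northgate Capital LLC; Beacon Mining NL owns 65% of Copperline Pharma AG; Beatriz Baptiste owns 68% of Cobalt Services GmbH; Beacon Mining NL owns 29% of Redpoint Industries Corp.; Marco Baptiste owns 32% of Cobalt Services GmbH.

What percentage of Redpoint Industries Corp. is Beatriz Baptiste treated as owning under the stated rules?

28.76%

By parent–child attribution (R1), Beatriz Baptiste is treated as also owning Marco Baptiste's interest in Cobalt Services GmbH, giving 68% + 32% = 100%.
By parent–child attribution (R1), Beatriz Baptiste is treated as also owning Marco Baptiste's interest in Northgate Capital LLC, giving 46% + 54% = 100%.
Chain via Cobalt Services GmbH → Beacon Mining NL (R2): 100% × 81% × 29% = 23.49% of Redpoint Industries Corp.
Chain via Northgate Capital LLC → Oakhollow Foods Inc. (R2): 100% × 17% × 31% = 5.27% of Redpoint Industries Corp.
Aggregating (R3): 23.49% + 5.27% = 28.76%.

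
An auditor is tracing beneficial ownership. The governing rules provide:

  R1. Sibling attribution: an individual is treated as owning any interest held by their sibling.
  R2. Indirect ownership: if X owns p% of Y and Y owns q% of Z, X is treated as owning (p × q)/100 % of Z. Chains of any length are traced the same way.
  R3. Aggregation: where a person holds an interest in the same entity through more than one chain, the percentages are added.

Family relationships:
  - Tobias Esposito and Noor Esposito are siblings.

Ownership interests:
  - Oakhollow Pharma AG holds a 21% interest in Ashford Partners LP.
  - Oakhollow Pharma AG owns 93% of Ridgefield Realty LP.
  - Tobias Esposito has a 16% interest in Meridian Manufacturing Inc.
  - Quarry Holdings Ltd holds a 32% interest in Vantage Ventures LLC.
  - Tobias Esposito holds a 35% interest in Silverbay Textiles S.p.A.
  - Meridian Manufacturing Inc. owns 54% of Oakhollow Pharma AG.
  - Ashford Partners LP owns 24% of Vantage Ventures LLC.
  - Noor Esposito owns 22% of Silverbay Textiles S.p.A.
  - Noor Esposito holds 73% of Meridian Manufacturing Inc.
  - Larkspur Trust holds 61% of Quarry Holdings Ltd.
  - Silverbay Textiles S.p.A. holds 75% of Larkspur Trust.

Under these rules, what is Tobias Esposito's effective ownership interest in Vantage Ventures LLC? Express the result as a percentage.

10.767024%

By sibling attribution (R1), Tobias Esposito is treated as also owning Noor Esposito's interest in Silverbay Textiles S.p.A, giving 35% + 22% = 57%.
By sibling attribution (R1), Tobias Esposito is treated as also owning Noor Esposito's interest in Meridian Manufacturing Inc, giving 16% + 73% = 89%.
Chain via Silverbay Textiles S.p.A. → Larkspur Trust → Quarry Holdings Ltd (R2): 57% × 75% × 61% × 32% = 8.3448% of Vantage Ventures LLC.
Chain via Meridian Manufacturing Inc. → Oakhollow Pharma AG → Ashford Partners LP (R2): 89% × 54% × 21% × 24% = 2.422224% of Vantage Ventures LLC.
Aggregating (R3): 8.3448% + 2.422224% = 10.767024%.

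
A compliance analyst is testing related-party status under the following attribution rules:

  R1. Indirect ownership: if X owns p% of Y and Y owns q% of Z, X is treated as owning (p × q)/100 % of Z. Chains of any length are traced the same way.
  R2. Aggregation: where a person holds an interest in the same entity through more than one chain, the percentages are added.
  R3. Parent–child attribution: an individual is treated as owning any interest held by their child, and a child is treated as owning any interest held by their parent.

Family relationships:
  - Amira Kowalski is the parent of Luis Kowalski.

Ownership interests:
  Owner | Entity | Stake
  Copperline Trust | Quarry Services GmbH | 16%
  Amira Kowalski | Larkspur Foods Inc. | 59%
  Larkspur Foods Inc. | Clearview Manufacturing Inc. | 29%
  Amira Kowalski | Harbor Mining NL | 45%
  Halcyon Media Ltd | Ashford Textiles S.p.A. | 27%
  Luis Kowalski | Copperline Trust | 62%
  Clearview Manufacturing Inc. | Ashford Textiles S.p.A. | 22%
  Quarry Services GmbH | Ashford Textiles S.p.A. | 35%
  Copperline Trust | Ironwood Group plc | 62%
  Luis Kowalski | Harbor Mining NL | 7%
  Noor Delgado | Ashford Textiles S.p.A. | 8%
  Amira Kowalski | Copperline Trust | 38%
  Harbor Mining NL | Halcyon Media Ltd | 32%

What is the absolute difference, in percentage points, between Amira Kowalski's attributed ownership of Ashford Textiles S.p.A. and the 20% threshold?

By parent–child attribution (R3), Amira Kowalski is treated as also owning Luis Kowalski's interest in Copperline Trust, giving 38% + 62% = 100%.
By parent–child attribution (R3), Amira Kowalski is treated as also owning Luis Kowalski's interest in Harbor Mining NL, giving 45% + 7% = 52%.
Chain via Copperline Trust → Quarry Services GmbH (R1): 100% × 16% × 35% = 5.6% of Ashford Textiles S.p.A.
Chain via Larkspur Foods Inc. → Clearview Manufacturing Inc. (R1): 59% × 29% × 22% = 3.7642% of Ashford Textiles S.p.A.
Chain via Harbor Mining NL → Halcyon Media Ltd (R1): 52% × 32% × 27% = 4.4928% of Ashford Textiles S.p.A.
Aggregating (R2): 5.6% + 3.7642% + 4.4928% = 13.857%.
13.857% falls short of the 20% threshold by 6.143 percentage points.

6.143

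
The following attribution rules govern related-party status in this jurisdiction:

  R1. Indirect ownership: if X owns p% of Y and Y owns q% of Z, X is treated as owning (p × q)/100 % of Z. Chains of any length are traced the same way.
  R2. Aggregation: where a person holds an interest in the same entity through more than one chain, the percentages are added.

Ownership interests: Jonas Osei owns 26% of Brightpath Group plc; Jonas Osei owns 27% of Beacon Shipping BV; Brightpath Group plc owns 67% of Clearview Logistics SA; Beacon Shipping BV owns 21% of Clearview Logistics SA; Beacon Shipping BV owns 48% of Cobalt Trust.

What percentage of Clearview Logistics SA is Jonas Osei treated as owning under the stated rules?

Chain via Brightpath Group plc (R1): 26% × 67% = 17.42% of Clearview Logistics SA.
Chain via Beacon Shipping BV (R1): 27% × 21% = 5.67% of Clearview Logistics SA.
Aggregating (R2): 17.42% + 5.67% = 23.09%.

23.09%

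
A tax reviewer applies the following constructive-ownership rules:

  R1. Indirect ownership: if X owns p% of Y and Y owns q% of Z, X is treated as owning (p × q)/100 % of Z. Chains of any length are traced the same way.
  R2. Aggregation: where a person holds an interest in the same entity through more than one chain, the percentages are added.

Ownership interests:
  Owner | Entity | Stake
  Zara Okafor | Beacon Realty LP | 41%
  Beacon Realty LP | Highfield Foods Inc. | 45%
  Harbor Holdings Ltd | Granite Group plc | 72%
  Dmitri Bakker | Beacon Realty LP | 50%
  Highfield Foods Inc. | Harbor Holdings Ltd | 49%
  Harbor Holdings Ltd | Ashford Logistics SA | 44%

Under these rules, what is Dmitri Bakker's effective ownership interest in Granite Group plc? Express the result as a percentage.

7.938%

Chain via Beacon Realty LP → Highfield Foods Inc. → Harbor Holdings Ltd (R1): 50% × 45% × 49% × 72% = 7.938% of Granite Group plc.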